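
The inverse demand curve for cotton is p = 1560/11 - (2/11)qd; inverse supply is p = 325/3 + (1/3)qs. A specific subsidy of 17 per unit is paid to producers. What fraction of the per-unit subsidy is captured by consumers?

Consumer share = 6/17

Pre-subsidy: 1560/11 - (2/11)q = 325/3 + (1/3)q gives q* = 65 and p* = 130.
With the subsidy, sellers receive ps = pb + 17 for each unit, where pb is the price buyers pay.
On the curves, pb = 1560/11 - (2/11)q and ps = 325/3 + (1/3)q; the wedge ps − pb = 17 gives 325/3 + (1/3)q − (1560/11 - (2/11)q) = 17, so q' = 98.
Then pb = 1560/11 − (2/11)·98 = 124 and ps = 325/3 + (1/3)·98 = 141.
Buyers' price falls by p* − pb = 130 − 124 = 6; sellers' price rises by ps − p* = 141 − 130 = 11.
So consumers capture 6/17 = 6/17 of each unit of subsidy.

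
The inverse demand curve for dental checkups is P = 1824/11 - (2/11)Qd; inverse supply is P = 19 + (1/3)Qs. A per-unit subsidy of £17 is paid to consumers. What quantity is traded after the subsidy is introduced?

Pre-subsidy: 1824/11 - (2/11)Q = 19 + (1/3)Q gives Q* = 285 and P* = 114.
With the rebate, buyers effectively pay Pb = Ps − 17, where Ps is the price sellers receive.
On the curves, Pb = 1824/11 - (2/11)Q and Ps = 19 + (1/3)Q; the wedge Ps − Pb = 17 gives 19 + (1/3)Q − (1824/11 - (2/11)Q) = 17, so Q' = 318.
Then Pb = 1824/11 − (2/11)·318 = 108 and Ps = 19 + (1/3)·318 = 125.

Q' = 318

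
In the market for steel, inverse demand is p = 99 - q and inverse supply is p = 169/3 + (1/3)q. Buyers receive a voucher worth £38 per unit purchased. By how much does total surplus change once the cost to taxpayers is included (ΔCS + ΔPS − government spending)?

Pre-subsidy: 99 - q = 169/3 + (1/3)q gives q* = 32 and p* = 67.
With the rebate, buyers effectively pay pb = ps − 38, where ps is the price sellers receive.
On the curves, pb = 99 - q and ps = 169/3 + (1/3)q; the wedge ps − pb = 38 gives 169/3 + (1/3)q − (99 - q) = 38, so q' = 60.5.
Then pb = 99 − 1·60.5 = 38.5 and ps = 169/3 + (1/3)·60.5 = 76.5.
ΔCS = ½(32 + 60.5)(67 − 38.5) = 1318.125; ΔPS = ½(32 + 60.5)(76.5 − 67) = 439.375.
Government spending = 38 × 60.5 = 2299.
Net change = 1318.125 + 439.375 − 2299 = -541.5. The loss equals the DWL triangle ½·38·28.5.

Net change in total surplus = -£541.5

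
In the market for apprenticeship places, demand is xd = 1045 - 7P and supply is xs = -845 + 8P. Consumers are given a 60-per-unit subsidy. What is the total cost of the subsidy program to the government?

Government cost = 23220

Pre-subsidy: 1045 - 7P = -845 + 8P gives P* = 126, x* = 163.
With the rebate, buyers effectively pay Pb = Ps − 60, where Ps is the price sellers receive.
Demand in terms of Ps becomes xd = 1045 − 7(Ps − 60) = 1465 - 7Ps. Setting this equal to supply: 1465 - 7Ps = -845 + 8Ps, so Ps = 154.
Buyers pay Pb = 154 − 60 = 94; x' = -845 + 8·154 = 387.
Government outlay = subsidy × quantity = 60 × 387 = 23220.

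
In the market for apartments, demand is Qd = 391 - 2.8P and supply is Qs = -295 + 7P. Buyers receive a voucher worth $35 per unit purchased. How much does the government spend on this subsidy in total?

Pre-subsidy: 391 - 2.8P = -295 + 7P gives P* = 70, Q* = 195.
With the rebate, buyers effectively pay Pb = Ps − 35, where Ps is the price sellers receive.
Demand in terms of Ps becomes Qd = 391 − 2.8(Ps − 35) = 489 - 2.8Ps. Setting this equal to supply: 489 - 2.8Ps = -295 + 7Ps, so Ps = 80.
Buyers pay Pb = 80 − 35 = 45; Q' = -295 + 7·80 = 265.
Government outlay = subsidy × quantity = 35 × 265 = 9275.

Government cost = $9275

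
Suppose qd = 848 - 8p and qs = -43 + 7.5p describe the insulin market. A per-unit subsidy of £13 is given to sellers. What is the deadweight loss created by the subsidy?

Deadweight loss = 10140/31

Pre-subsidy: 848 - 8p = -43 + 7.5p gives p* = 1782/31, q* = 12032/31.
With the subsidy, sellers receive ps = pb + 13 for each unit, where pb is the price buyers pay.
Supply in terms of pb becomes qs = -43 + 7.5(pb + 13) = 54.5 + 7.5pb. Setting this equal to demand: 848 - 8pb = 54.5 + 7.5pb, so pb = 1587/31.
Sellers receive ps = 1587/31 + 13 = 1990/31; q' = 848 − 8·(1587/31) = 13592/31.
The subsidy expands output by 13592/31 − 12032/31 = 1560/31 past the efficient level; on those units the gap between marginal cost and willingness to pay runs from 0 up to 13.
DWL = ½ × 13 × 1560/31 = 10140/31.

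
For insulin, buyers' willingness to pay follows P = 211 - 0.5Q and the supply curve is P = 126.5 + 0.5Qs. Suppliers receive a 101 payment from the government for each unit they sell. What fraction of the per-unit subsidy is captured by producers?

Pre-subsidy: 211 - 0.5Q = 126.5 + 0.5Q gives Q* = 84.5 and P* = 168.75.
With the subsidy, sellers receive Ps = Pb + 101 for each unit, where Pb is the price buyers pay.
On the curves, Pb = 211 - 0.5Q and Ps = 126.5 + 0.5Q; the wedge Ps − Pb = 101 gives 126.5 + 0.5Q − (211 - 0.5Q) = 101, so Q' = 185.5.
Then Pb = 211 − 0.5·185.5 = 118.25 and Ps = 126.5 + 0.5·185.5 = 219.25.
Buyers' price falls by P* − Pb = 168.75 − 118.25 = 50.5; sellers' price rises by Ps − P* = 219.25 − 168.75 = 50.5.
So producers capture 50.5/101 = 0.5 of each unit of subsidy.

Producer share = 0.5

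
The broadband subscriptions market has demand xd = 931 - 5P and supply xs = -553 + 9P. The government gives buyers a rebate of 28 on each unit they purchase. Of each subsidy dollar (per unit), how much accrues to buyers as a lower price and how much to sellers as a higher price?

Buyers gain 18 per unit; sellers gain 10 per unit

Pre-subsidy: 931 - 5P = -553 + 9P gives P* = 106, x* = 401.
With the rebate, buyers effectively pay Pb = Ps − 28, where Ps is the price sellers receive.
Demand in terms of Ps becomes xd = 931 − 5(Ps − 28) = 1071 - 5Ps. Setting this equal to supply: 1071 - 5Ps = -553 + 9Ps, so Ps = 116.
Buyers pay Pb = 116 − 28 = 88; x' = -553 + 9·116 = 491.
Buyers' price falls by P* − Pb = 106 − 88 = 18; sellers' price rises by Ps − P* = 116 − 106 = 10.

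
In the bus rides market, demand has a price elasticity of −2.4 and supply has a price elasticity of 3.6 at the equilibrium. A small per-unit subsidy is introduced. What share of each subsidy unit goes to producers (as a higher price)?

For a small subsidy around the equilibrium, the benefit split depends on the relative slopes, which at a point are proportional to the elasticities.
Buyer share = εs/(εs + |εd|) = 3.6/(3.6 + 2.4) = 0.6; seller share = |εd|/(εs + |εd|) = 0.4.
So producers capture 0.4 of the subsidy.

Producer share = 0.4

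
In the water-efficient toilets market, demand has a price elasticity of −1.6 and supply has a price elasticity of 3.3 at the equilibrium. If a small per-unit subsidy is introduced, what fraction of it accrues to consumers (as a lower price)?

Consumer share = 33/49

For a small subsidy around the equilibrium, the benefit split depends on the relative slopes, which at a point are proportional to the elasticities.
Buyer share = εs/(εs + |εd|) = 3.3/(3.3 + 1.6) = 33/49; seller share = |εd|/(εs + |εd|) = 16/49.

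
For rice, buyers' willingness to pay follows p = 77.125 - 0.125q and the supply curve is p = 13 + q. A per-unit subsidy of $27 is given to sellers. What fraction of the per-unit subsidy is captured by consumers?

Consumer share = 1/9

Pre-subsidy: 77.125 - 0.125q = 13 + q gives q* = 57 and p* = 70.
With the subsidy, sellers receive ps = pb + 27 for each unit, where pb is the price buyers pay.
On the curves, pb = 77.125 - 0.125q and ps = 13 + q; the wedge ps − pb = 27 gives 13 + q − (77.125 - 0.125q) = 27, so q' = 81.
Then pb = 77.125 − 0.125·81 = 67 and ps = 13 + 1·81 = 94.
Buyers' price falls by p* − pb = 70 − 67 = 3; sellers' price rises by ps − p* = 94 − 70 = 24.
So consumers capture 3/27 = 1/9 of each unit of subsidy.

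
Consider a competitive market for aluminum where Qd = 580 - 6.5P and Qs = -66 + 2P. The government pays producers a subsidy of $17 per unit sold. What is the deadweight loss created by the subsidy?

Deadweight loss = $221

Pre-subsidy: 580 - 6.5P = -66 + 2P gives P* = 76, Q* = 86.
With the subsidy, sellers receive Ps = Pb + 17 for each unit, where Pb is the price buyers pay.
Supply in terms of Pb becomes Qs = -66 + 2(Pb + 17) = -32 + 2Pb. Setting this equal to demand: 580 - 6.5Pb = -32 + 2Pb, so Pb = 72.
Sellers receive Ps = 72 + 17 = 89; Q' = 580 − 6.5·72 = 112.
The subsidy expands output by 112 − 86 = 26 past the efficient level; on those units the gap between marginal cost and willingness to pay runs from 0 up to 17.
DWL = ½ × 17 × 26 = 221.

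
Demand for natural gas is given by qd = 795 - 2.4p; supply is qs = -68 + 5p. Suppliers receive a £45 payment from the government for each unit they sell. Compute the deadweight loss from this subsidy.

Pre-subsidy: 795 - 2.4p = -68 + 5p gives p* = 4315/37, q* = 19059/37.
With the subsidy, sellers receive ps = pb + 45 for each unit, where pb is the price buyers pay.
Supply in terms of pb becomes qs = -68 + 5(pb + 45) = 157 + 5pb. Setting this equal to demand: 795 - 2.4pb = 157 + 5pb, so pb = 3190/37.
Sellers receive ps = 3190/37 + 45 = 4855/37; q' = 795 − 2.4·(3190/37) = 21759/37.
The subsidy expands output by 21759/37 − 19059/37 = 2700/37 past the efficient level; on those units the gap between marginal cost and willingness to pay runs from 0 up to 45.
DWL = ½ × 45 × 2700/37 = 60750/37.

Deadweight loss = 60750/37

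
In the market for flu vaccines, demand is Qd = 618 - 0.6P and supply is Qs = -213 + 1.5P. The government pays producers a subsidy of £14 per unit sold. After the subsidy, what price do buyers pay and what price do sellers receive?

Pre-subsidy: 618 - 0.6P = -213 + 1.5P gives P* = 2770/7, Q* = 2664/7.
With the subsidy, sellers receive Ps = Pb + 14 for each unit, where Pb is the price buyers pay.
Supply in terms of Pb becomes Qs = -213 + 1.5(Pb + 14) = -192 + 1.5Pb. Setting this equal to demand: 618 - 0.6Pb = -192 + 1.5Pb, so Pb = 2700/7.
Sellers receive Ps = 2700/7 + 14 = 2798/7; Q' = 618 − 0.6·(2700/7) = 2706/7.

Buyers pay 2700/7; sellers receive 2798/7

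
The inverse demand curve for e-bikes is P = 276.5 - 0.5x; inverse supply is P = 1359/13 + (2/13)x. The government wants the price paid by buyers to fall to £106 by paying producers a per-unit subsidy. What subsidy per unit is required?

Required subsidy s = £51 per unit

At a buyer price of 106, quantity demanded is 553 − 2·106 = 341.
Sellers supply 341 only when they receive Ps = 1359/13 + (2/13)·341 = 157.
s = Ps − Pb = 157 − 106 = 51.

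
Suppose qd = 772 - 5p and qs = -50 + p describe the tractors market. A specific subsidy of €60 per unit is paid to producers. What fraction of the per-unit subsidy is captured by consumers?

Consumer share = 1/6

Pre-subsidy: 772 - 5p = -50 + p gives p* = 137, q* = 87.
With the subsidy, sellers receive ps = pb + 60 for each unit, where pb is the price buyers pay.
Supply in terms of pb becomes qs = -50 + 1(pb + 60) = 10 + pb. Setting this equal to demand: 772 - 5pb = 10 + pb, so pb = 127.
Sellers receive ps = 127 + 60 = 187; q' = 772 − 5·127 = 137.
Buyers' price falls by p* − pb = 137 − 127 = 10; sellers' price rises by ps − p* = 187 − 137 = 50.
So consumers capture 10/60 = 1/6 of each unit of subsidy.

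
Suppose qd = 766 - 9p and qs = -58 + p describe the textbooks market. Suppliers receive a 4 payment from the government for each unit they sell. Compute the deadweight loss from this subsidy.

Pre-subsidy: 766 - 9p = -58 + p gives p* = 82.4, q* = 24.4.
With the subsidy, sellers receive ps = pb + 4 for each unit, where pb is the price buyers pay.
Supply in terms of pb becomes qs = -58 + 1(pb + 4) = -54 + pb. Setting this equal to demand: 766 - 9pb = -54 + pb, so pb = 82.
Sellers receive ps = 82 + 4 = 86; q' = 766 − 9·82 = 28.
The subsidy expands output by 28 − 24.4 = 3.6 past the efficient level; on those units the gap between marginal cost and willingness to pay runs from 0 up to 4.
DWL = ½ × 4 × 3.6 = 7.2.

Deadweight loss = 7.2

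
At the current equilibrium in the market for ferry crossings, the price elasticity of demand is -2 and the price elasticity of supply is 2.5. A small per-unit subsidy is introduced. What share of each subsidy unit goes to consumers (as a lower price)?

For a small subsidy around the equilibrium, the benefit split depends on the relative slopes, which at a point are proportional to the elasticities.
Buyer share = εs/(εs + |εd|) = 2.5/(2.5 + 2) = 5/9; seller share = |εd|/(εs + |εd|) = 4/9.

Consumer share = 5/9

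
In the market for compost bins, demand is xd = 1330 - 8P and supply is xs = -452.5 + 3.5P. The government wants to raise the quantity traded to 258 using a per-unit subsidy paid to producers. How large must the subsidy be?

Required subsidy s = 69 per unit

At x = 258, invert demand for the buyer price: Pb = (1330 − 258)/8 = 134; invert supply for the seller price: Ps = (258 − (-452.5))/3.5 = 203.
The subsidy must fill the gap: s = Ps − Pb = 203 − 134 = 69.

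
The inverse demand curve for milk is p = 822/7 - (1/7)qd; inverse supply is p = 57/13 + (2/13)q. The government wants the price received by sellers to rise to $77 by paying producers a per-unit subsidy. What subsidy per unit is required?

Required subsidy s = $27 per unit

At a seller price of 77, quantity supplied is -28.5 + 6.5·77 = 472.
Buyers absorb 472 only when they pay pb = 822/7 − (1/7)·472 = 50.
s = ps − pb = 77 − 50 = 27.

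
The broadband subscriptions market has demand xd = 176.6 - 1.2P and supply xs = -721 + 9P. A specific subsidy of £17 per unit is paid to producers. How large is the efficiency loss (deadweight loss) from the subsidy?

Deadweight loss = £153

Pre-subsidy: 176.6 - 1.2P = -721 + 9P gives P* = 88, x* = 71.
With the subsidy, sellers receive Ps = Pb + 17 for each unit, where Pb is the price buyers pay.
Supply in terms of Pb becomes xs = -721 + 9(Pb + 17) = -568 + 9Pb. Setting this equal to demand: 176.6 - 1.2Pb = -568 + 9Pb, so Pb = 73.
Sellers receive Ps = 73 + 17 = 90; x' = 176.6 − 1.2·73 = 89.
The subsidy expands output by 89 − 71 = 18 past the efficient level; on those units the gap between marginal cost and willingness to pay runs from 0 up to 17.
DWL = ½ × 17 × 18 = 153.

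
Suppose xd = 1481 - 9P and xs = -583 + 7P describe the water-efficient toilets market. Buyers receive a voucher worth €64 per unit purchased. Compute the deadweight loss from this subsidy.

Deadweight loss = €8064

Pre-subsidy: 1481 - 9P = -583 + 7P gives P* = 129, x* = 320.
With the rebate, buyers effectively pay Pb = Ps − 64, where Ps is the price sellers receive.
Demand in terms of Ps becomes xd = 1481 − 9(Ps − 64) = 2057 - 9Ps. Setting this equal to supply: 2057 - 9Ps = -583 + 7Ps, so Ps = 165.
Buyers pay Pb = 165 − 64 = 101; x' = -583 + 7·165 = 572.
The subsidy expands output by 572 − 320 = 252 past the efficient level; on those units the gap between marginal cost and willingness to pay runs from 0 up to 64.
DWL = ½ × 64 × 252 = 8064.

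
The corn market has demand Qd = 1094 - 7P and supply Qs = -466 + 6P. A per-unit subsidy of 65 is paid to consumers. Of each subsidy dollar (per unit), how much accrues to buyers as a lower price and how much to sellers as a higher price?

Pre-subsidy: 1094 - 7P = -466 + 6P gives P* = 120, Q* = 254.
With the rebate, buyers effectively pay Pb = Ps − 65, where Ps is the price sellers receive.
Demand in terms of Ps becomes Qd = 1094 − 7(Ps − 65) = 1549 - 7Ps. Setting this equal to supply: 1549 - 7Ps = -466 + 6Ps, so Ps = 155.
Buyers pay Pb = 155 − 65 = 90; Q' = -466 + 6·155 = 464.
Buyers' price falls by P* − Pb = 120 − 90 = 30; sellers' price rises by Ps − P* = 155 − 120 = 35.

Buyers gain 30 per unit; sellers gain 35 per unit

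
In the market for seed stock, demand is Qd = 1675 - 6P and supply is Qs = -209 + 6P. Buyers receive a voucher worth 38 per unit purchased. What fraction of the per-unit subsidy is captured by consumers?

Pre-subsidy: 1675 - 6P = -209 + 6P gives P* = 157, Q* = 733.
With the rebate, buyers effectively pay Pb = Ps − 38, where Ps is the price sellers receive.
Demand in terms of Ps becomes Qd = 1675 − 6(Ps − 38) = 1903 - 6Ps. Setting this equal to supply: 1903 - 6Ps = -209 + 6Ps, so Ps = 176.
Buyers pay Pb = 176 − 38 = 138; Q' = -209 + 6·176 = 847.
Buyers' price falls by P* − Pb = 157 − 138 = 19; sellers' price rises by Ps − P* = 176 − 157 = 19.
So consumers capture 19/38 = 0.5 of each unit of subsidy.

Consumer share = 0.5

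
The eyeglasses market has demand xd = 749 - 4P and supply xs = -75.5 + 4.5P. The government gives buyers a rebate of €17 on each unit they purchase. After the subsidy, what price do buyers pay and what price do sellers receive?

Pre-subsidy: 749 - 4P = -75.5 + 4.5P gives P* = 97, x* = 361.
With the rebate, buyers effectively pay Pb = Ps − 17, where Ps is the price sellers receive.
Demand in terms of Ps becomes xd = 749 − 4(Ps − 17) = 817 - 4Ps. Setting this equal to supply: 817 - 4Ps = -75.5 + 4.5Ps, so Ps = 105.
Buyers pay Pb = 105 − 17 = 88; x' = -75.5 + 4.5·105 = 397.

Buyers pay €88; sellers receive €105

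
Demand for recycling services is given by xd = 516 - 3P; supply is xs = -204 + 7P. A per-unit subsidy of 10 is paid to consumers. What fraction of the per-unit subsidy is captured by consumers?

Pre-subsidy: 516 - 3P = -204 + 7P gives P* = 72, x* = 300.
With the rebate, buyers effectively pay Pb = Ps − 10, where Ps is the price sellers receive.
Demand in terms of Ps becomes xd = 516 − 3(Ps − 10) = 546 - 3Ps. Setting this equal to supply: 546 - 3Ps = -204 + 7Ps, so Ps = 75.
Buyers pay Pb = 75 − 10 = 65; x' = -204 + 7·75 = 321.
Buyers' price falls by P* − Pb = 72 − 65 = 7; sellers' price rises by Ps − P* = 75 − 72 = 3.
So consumers capture 7/10 = 0.7 of each unit of subsidy.

Consumer share = 0.7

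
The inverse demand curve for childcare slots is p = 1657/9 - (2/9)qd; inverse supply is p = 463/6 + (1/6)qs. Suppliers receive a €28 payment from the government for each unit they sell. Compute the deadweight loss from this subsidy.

Deadweight loss = €1008

Pre-subsidy: 1657/9 - (2/9)q = 463/6 + (1/6)q gives q* = 275 and p* = 123.
With the subsidy, sellers receive ps = pb + 28 for each unit, where pb is the price buyers pay.
On the curves, pb = 1657/9 - (2/9)q and ps = 463/6 + (1/6)q; the wedge ps − pb = 28 gives 463/6 + (1/6)q − (1657/9 - (2/9)q) = 28, so q' = 347.
Then pb = 1657/9 − (2/9)·347 = 107 and ps = 463/6 + (1/6)·347 = 135.
The subsidy expands output by 347 − 275 = 72 past the efficient level; on those units the gap between marginal cost and willingness to pay runs from 0 up to 28.
DWL = ½ × 28 × 72 = 1008.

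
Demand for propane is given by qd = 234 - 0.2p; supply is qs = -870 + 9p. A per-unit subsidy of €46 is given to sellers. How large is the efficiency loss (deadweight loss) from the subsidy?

Pre-subsidy: 234 - 0.2p = -870 + 9p gives p* = 120, q* = 210.
With the subsidy, sellers receive ps = pb + 46 for each unit, where pb is the price buyers pay.
Supply in terms of pb becomes qs = -870 + 9(pb + 46) = -456 + 9pb. Setting this equal to demand: 234 - 0.2pb = -456 + 9pb, so pb = 75.
Sellers receive ps = 75 + 46 = 121; q' = 234 − 0.2·75 = 219.
The subsidy expands output by 219 − 210 = 9 past the efficient level; on those units the gap between marginal cost and willingness to pay runs from 0 up to 46.
DWL = ½ × 46 × 9 = 207.

Deadweight loss = €207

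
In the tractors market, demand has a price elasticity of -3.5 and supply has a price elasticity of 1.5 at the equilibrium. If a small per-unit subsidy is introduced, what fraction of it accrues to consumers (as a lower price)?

For a small subsidy around the equilibrium, the benefit split depends on the relative slopes, which at a point are proportional to the elasticities.
Buyer share = εs/(εs + |εd|) = 1.5/(1.5 + 3.5) = 0.3; seller share = |εd|/(εs + |εd|) = 0.7.

Consumer share = 0.3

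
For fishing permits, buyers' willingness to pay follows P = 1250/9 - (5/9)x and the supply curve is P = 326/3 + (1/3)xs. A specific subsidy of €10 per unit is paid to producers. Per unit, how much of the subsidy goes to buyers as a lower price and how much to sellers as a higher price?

Buyers gain €6.25 per unit; sellers gain €3.75 per unit

Pre-subsidy: 1250/9 - (5/9)x = 326/3 + (1/3)x gives x* = 34 and P* = 120.
With the subsidy, sellers receive Ps = Pb + 10 for each unit, where Pb is the price buyers pay.
On the curves, Pb = 1250/9 - (5/9)x and Ps = 326/3 + (1/3)x; the wedge Ps − Pb = 10 gives 326/3 + (1/3)x − (1250/9 - (5/9)x) = 10, so x' = 45.25.
Then Pb = 1250/9 − (5/9)·45.25 = 113.75 and Ps = 326/3 + (1/3)·45.25 = 123.75.
Buyers' price falls by P* − Pb = 120 − 113.75 = 6.25; sellers' price rises by Ps − P* = 123.75 − 120 = 3.75.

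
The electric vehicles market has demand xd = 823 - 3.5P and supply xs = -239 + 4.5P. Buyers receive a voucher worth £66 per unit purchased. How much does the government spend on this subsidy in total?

Government cost = £32228.625

Pre-subsidy: 823 - 3.5P = -239 + 4.5P gives P* = 132.75, x* = 358.375.
With the rebate, buyers effectively pay Pb = Ps − 66, where Ps is the price sellers receive.
Demand in terms of Ps becomes xd = 823 − 3.5(Ps − 66) = 1054 - 3.5Ps. Setting this equal to supply: 1054 - 3.5Ps = -239 + 4.5Ps, so Ps = 161.625.
Buyers pay Pb = 161.625 − 66 = 95.625; x' = -239 + 4.5·161.625 = 488.3125.
Government outlay = subsidy × quantity = 66 × 488.3125 = 32228.625.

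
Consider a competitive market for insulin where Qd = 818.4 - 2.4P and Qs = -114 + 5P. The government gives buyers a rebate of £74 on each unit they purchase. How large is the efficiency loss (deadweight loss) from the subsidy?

Deadweight loss = £4440

Pre-subsidy: 818.4 - 2.4P = -114 + 5P gives P* = 126, Q* = 516.
With the rebate, buyers effectively pay Pb = Ps − 74, where Ps is the price sellers receive.
Demand in terms of Ps becomes Qd = 818.4 − 2.4(Ps − 74) = 996 - 2.4Ps. Setting this equal to supply: 996 - 2.4Ps = -114 + 5Ps, so Ps = 150.
Buyers pay Pb = 150 − 74 = 76; Q' = -114 + 5·150 = 636.
The subsidy expands output by 636 − 516 = 120 past the efficient level; on those units the gap between marginal cost and willingness to pay runs from 0 up to 74.
DWL = ½ × 74 × 120 = 4440.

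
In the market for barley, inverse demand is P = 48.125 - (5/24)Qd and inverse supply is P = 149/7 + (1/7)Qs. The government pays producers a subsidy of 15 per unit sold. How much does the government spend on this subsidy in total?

Pre-subsidy: 48.125 - (5/24)Q = 149/7 + (1/7)Q gives Q* = 4509/59 and P* = 1900/59.
With the subsidy, sellers receive Ps = Pb + 15 for each unit, where Pb is the price buyers pay.
On the curves, Pb = 48.125 - (5/24)Q and Ps = 149/7 + (1/7)Q; the wedge Ps − Pb = 15 gives 149/7 + (1/7)Q − (48.125 - (5/24)Q) = 15, so Q' = 7029/59.
Then Pb = 48.125 − (5/24)·(7029/59) = 1375/59 and Ps = 149/7 + (1/7)·(7029/59) = 2260/59.
Government outlay = subsidy × quantity = 15 × 7029/59 = 105435/59.

Government cost = 105435/59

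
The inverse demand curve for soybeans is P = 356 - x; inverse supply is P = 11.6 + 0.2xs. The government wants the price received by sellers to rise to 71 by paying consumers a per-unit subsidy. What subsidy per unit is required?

Required subsidy s = 12 per unit

At a seller price of 71, quantity supplied is -58 + 5·71 = 297.
Buyers absorb 297 only when they pay Pb = 356 − 1·297 = 59.
s = Ps − Pb = 71 − 59 = 12.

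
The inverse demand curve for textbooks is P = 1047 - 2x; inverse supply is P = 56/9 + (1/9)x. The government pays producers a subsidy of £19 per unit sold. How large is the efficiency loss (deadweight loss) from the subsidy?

Deadweight loss = £85.5

Pre-subsidy: 1047 - 2x = 56/9 + (1/9)x gives x* = 493 and P* = 61.
With the subsidy, sellers receive Ps = Pb + 19 for each unit, where Pb is the price buyers pay.
On the curves, Pb = 1047 - 2x and Ps = 56/9 + (1/9)x; the wedge Ps − Pb = 19 gives 56/9 + (1/9)x − (1047 - 2x) = 19, so x' = 502.
Then Pb = 1047 − 2·502 = 43 and Ps = 56/9 + (1/9)·502 = 62.
The subsidy expands output by 502 − 493 = 9 past the efficient level; on those units the gap between marginal cost and willingness to pay runs from 0 up to 19.
DWL = ½ × 19 × 9 = 85.5.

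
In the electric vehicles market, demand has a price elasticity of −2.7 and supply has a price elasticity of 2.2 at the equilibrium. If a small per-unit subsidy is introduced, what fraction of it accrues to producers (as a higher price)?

For a small subsidy around the equilibrium, the benefit split depends on the relative slopes, which at a point are proportional to the elasticities.
Buyer share = εs/(εs + |εd|) = 2.2/(2.2 + 2.7) = 22/49; seller share = |εd|/(εs + |εd|) = 27/49.
So producers capture 27/49 of the subsidy.

Producer share = 27/49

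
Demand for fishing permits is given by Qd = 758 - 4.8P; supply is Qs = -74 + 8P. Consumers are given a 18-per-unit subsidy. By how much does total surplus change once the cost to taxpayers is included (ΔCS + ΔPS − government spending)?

Net change in total surplus = -486

Pre-subsidy: 758 - 4.8P = -74 + 8P gives P* = 65, Q* = 446.
With the rebate, buyers effectively pay Pb = Ps − 18, where Ps is the price sellers receive.
Demand in terms of Ps becomes Qd = 758 − 4.8(Ps − 18) = 844.4 - 4.8Ps. Setting this equal to supply: 844.4 - 4.8Ps = -74 + 8Ps, so Ps = 71.75.
Buyers pay Pb = 71.75 − 18 = 53.75; Q' = -74 + 8·71.75 = 500.
ΔCS = ½(446 + 500)(65 − 53.75) = 5321.25; ΔPS = ½(446 + 500)(71.75 − 65) = 3192.75.
Government spending = 18 × 500 = 9000.
Net change = 5321.25 + 3192.75 − 9000 = -486. The loss equals the DWL triangle ½·18·54.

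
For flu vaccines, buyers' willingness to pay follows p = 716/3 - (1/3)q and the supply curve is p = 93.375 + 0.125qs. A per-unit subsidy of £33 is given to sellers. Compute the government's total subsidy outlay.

Pre-subsidy: 716/3 - (1/3)q = 93.375 + 0.125q gives q* = 317 and p* = 133.
With the subsidy, sellers receive ps = pb + 33 for each unit, where pb is the price buyers pay.
On the curves, pb = 716/3 - (1/3)q and ps = 93.375 + 0.125q; the wedge ps − pb = 33 gives 93.375 + 0.125q − (716/3 - (1/3)q) = 33, so q' = 389.
Then pb = 716/3 − (1/3)·389 = 109 and ps = 93.375 + 0.125·389 = 142.
Government outlay = subsidy × quantity = 33 × 389 = 12837.

Government cost = £12837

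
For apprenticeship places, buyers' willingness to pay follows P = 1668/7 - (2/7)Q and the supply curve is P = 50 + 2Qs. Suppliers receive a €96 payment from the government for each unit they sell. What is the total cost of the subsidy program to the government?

Pre-subsidy: 1668/7 - (2/7)Q = 50 + 2Q gives Q* = 82.375 and P* = 214.75.
With the subsidy, sellers receive Ps = Pb + 96 for each unit, where Pb is the price buyers pay.
On the curves, Pb = 1668/7 - (2/7)Q and Ps = 50 + 2Q; the wedge Ps − Pb = 96 gives 50 + 2Q − (1668/7 - (2/7)Q) = 96, so Q' = 124.375.
Then Pb = 1668/7 − (2/7)·124.375 = 202.75 and Ps = 50 + 2·124.375 = 298.75.
Government outlay = subsidy × quantity = 96 × 124.375 = 11940.

Government cost = €11940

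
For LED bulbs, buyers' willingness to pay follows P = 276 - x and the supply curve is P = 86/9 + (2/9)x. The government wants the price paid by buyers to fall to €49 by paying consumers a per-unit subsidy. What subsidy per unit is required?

At a buyer price of 49, quantity demanded is 276 − 1·49 = 227.
Sellers supply 227 only when they receive Ps = 86/9 + (2/9)·227 = 60.
s = Ps − Pb = 60 − 49 = 11.

Required subsidy s = €11 per unit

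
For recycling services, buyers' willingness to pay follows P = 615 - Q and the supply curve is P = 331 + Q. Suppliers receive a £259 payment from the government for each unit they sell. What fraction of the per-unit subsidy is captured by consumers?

Consumer share = 0.5

Pre-subsidy: 615 - Q = 331 + Q gives Q* = 142 and P* = 473.
With the subsidy, sellers receive Ps = Pb + 259 for each unit, where Pb is the price buyers pay.
On the curves, Pb = 615 - Q and Ps = 331 + Q; the wedge Ps − Pb = 259 gives 331 + Q − (615 - Q) = 259, so Q' = 271.5.
Then Pb = 615 − 1·271.5 = 343.5 and Ps = 331 + 1·271.5 = 602.5.
Buyers' price falls by P* − Pb = 473 − 343.5 = 129.5; sellers' price rises by Ps − P* = 602.5 − 473 = 129.5.
So consumers capture 129.5/259 = 0.5 of each unit of subsidy.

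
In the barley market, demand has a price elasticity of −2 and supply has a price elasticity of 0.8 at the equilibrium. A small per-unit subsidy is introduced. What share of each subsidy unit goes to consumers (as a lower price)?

For a small subsidy around the equilibrium, the benefit split depends on the relative slopes, which at a point are proportional to the elasticities.
Buyer share = εs/(εs + |εd|) = 0.8/(0.8 + 2) = 2/7; seller share = |εd|/(εs + |εd|) = 5/7.

Consumer share = 2/7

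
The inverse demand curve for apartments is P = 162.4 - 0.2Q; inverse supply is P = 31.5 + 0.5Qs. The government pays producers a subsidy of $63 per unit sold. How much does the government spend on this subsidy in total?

Pre-subsidy: 162.4 - 0.2Q = 31.5 + 0.5Q gives Q* = 187 and P* = 125.
With the subsidy, sellers receive Ps = Pb + 63 for each unit, where Pb is the price buyers pay.
On the curves, Pb = 162.4 - 0.2Q and Ps = 31.5 + 0.5Q; the wedge Ps − Pb = 63 gives 31.5 + 0.5Q − (162.4 - 0.2Q) = 63, so Q' = 277.
Then Pb = 162.4 − 0.2·277 = 107 and Ps = 31.5 + 0.5·277 = 170.
Government outlay = subsidy × quantity = 63 × 277 = 17451.

Government cost = $17451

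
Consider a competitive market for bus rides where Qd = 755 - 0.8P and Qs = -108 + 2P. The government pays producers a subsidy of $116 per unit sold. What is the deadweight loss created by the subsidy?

Deadweight loss = 26912/7

Pre-subsidy: 755 - 0.8P = -108 + 2P gives P* = 4315/14, Q* = 3559/7.
With the subsidy, sellers receive Ps = Pb + 116 for each unit, where Pb is the price buyers pay.
Supply in terms of Pb becomes Qs = -108 + 2(Pb + 116) = 124 + 2Pb. Setting this equal to demand: 755 - 0.8Pb = 124 + 2Pb, so Pb = 3155/14.
Sellers receive Ps = 3155/14 + 116 = 4779/14; Q' = 755 − 0.8·(3155/14) = 4023/7.
The subsidy expands output by 4023/7 − 3559/7 = 464/7 past the efficient level; on those units the gap between marginal cost and willingness to pay runs from 0 up to 116.
DWL = ½ × 116 × 464/7 = 26912/7.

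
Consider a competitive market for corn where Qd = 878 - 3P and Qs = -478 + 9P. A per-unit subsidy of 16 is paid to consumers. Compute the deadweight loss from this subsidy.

Deadweight loss = 288

Pre-subsidy: 878 - 3P = -478 + 9P gives P* = 113, Q* = 539.
With the rebate, buyers effectively pay Pb = Ps − 16, where Ps is the price sellers receive.
Demand in terms of Ps becomes Qd = 878 − 3(Ps − 16) = 926 - 3Ps. Setting this equal to supply: 926 - 3Ps = -478 + 9Ps, so Ps = 117.
Buyers pay Pb = 117 − 16 = 101; Q' = -478 + 9·117 = 575.
The subsidy expands output by 575 − 539 = 36 past the efficient level; on those units the gap between marginal cost and willingness to pay runs from 0 up to 16.
DWL = ½ × 16 × 36 = 288.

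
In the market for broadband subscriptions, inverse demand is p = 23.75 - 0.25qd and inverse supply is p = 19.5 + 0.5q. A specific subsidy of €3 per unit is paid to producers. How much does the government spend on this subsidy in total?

Government cost = €29

Pre-subsidy: 23.75 - 0.25q = 19.5 + 0.5q gives q* = 17/3 and p* = 67/3.
With the subsidy, sellers receive ps = pb + 3 for each unit, where pb is the price buyers pay.
On the curves, pb = 23.75 - 0.25q and ps = 19.5 + 0.5q; the wedge ps − pb = 3 gives 19.5 + 0.5q − (23.75 - 0.25q) = 3, so q' = 29/3.
Then pb = 23.75 − 0.25·(29/3) = 64/3 and ps = 19.5 + 0.5·(29/3) = 73/3.
Government outlay = subsidy × quantity = 3 × 29/3 = 29.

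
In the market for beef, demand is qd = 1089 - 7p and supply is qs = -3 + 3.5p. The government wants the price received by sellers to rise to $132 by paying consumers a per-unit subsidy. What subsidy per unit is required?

Required subsidy s = $42 per unit

At a seller price of 132, quantity supplied is -3 + 3.5·132 = 459.
Buyers absorb 459 only when they pay pb with 1089 − 7·pb = 459, i.e. pb = 90.
s = ps − pb = 132 − 90 = 42.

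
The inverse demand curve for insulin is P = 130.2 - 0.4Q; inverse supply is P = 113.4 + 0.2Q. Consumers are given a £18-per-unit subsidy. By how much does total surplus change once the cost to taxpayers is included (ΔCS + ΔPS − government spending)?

Net change in total surplus = -£270

Pre-subsidy: 130.2 - 0.4Q = 113.4 + 0.2Q gives Q* = 28 and P* = 119.
With the rebate, buyers effectively pay Pb = Ps − 18, where Ps is the price sellers receive.
On the curves, Pb = 130.2 - 0.4Q and Ps = 113.4 + 0.2Q; the wedge Ps − Pb = 18 gives 113.4 + 0.2Q − (130.2 - 0.4Q) = 18, so Q' = 58.
Then Pb = 130.2 − 0.4·58 = 107 and Ps = 113.4 + 0.2·58 = 125.
ΔCS = ½(28 + 58)(119 − 107) = 516; ΔPS = ½(28 + 58)(125 − 119) = 258.
Government spending = 18 × 58 = 1044.
Net change = 516 + 258 − 1044 = -270. The loss equals the DWL triangle ½·18·30.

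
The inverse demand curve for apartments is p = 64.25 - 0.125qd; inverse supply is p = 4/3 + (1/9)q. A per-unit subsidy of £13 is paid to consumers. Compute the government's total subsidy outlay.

Pre-subsidy: 64.25 - 0.125q = 4/3 + (1/9)q gives q* = 4530/17 and p* = 526/17.
With the rebate, buyers effectively pay pb = ps − 13, where ps is the price sellers receive.
On the curves, pb = 64.25 - 0.125q and ps = 4/3 + (1/9)q; the wedge ps − pb = 13 gives 4/3 + (1/9)q − (64.25 - 0.125q) = 13, so q' = 5466/17.
Then pb = 64.25 − 0.125·(5466/17) = 409/17 and ps = 4/3 + (1/9)·(5466/17) = 630/17.
Government outlay = subsidy × quantity = 13 × 5466/17 = 71058/17.

Government cost = 71058/17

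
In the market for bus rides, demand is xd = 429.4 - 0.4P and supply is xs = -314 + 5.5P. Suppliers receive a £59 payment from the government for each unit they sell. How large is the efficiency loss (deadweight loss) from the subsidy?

Pre-subsidy: 429.4 - 0.4P = -314 + 5.5P gives P* = 126, x* = 379.
With the subsidy, sellers receive Ps = Pb + 59 for each unit, where Pb is the price buyers pay.
Supply in terms of Pb becomes xs = -314 + 5.5(Pb + 59) = 10.5 + 5.5Pb. Setting this equal to demand: 429.4 - 0.4Pb = 10.5 + 5.5Pb, so Pb = 71.
Sellers receive Ps = 71 + 59 = 130; x' = 429.4 − 0.4·71 = 401.
The subsidy expands output by 401 − 379 = 22 past the efficient level; on those units the gap between marginal cost and willingness to pay runs from 0 up to 59.
DWL = ½ × 59 × 22 = 649.

Deadweight loss = £649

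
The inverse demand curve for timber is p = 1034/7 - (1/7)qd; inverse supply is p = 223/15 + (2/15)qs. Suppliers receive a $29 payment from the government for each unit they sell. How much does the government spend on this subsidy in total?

Pre-subsidy: 1034/7 - (1/7)q = 223/15 + (2/15)q gives q* = 481 and p* = 79.
With the subsidy, sellers receive ps = pb + 29 for each unit, where pb is the price buyers pay.
On the curves, pb = 1034/7 - (1/7)q and ps = 223/15 + (2/15)q; the wedge ps − pb = 29 gives 223/15 + (2/15)q − (1034/7 - (1/7)q) = 29, so q' = 586.
Then pb = 1034/7 − (1/7)·586 = 64 and ps = 223/15 + (2/15)·586 = 93.
Government outlay = subsidy × quantity = 29 × 586 = 16994.

Government cost = $16994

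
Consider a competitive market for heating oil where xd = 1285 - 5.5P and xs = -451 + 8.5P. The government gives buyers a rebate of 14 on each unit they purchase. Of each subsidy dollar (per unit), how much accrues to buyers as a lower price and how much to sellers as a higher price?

Pre-subsidy: 1285 - 5.5P = -451 + 8.5P gives P* = 124, x* = 603.
With the rebate, buyers effectively pay Pb = Ps − 14, where Ps is the price sellers receive.
Demand in terms of Ps becomes xd = 1285 − 5.5(Ps − 14) = 1362 - 5.5Ps. Setting this equal to supply: 1362 - 5.5Ps = -451 + 8.5Ps, so Ps = 129.5.
Buyers pay Pb = 129.5 − 14 = 115.5; x' = -451 + 8.5·129.5 = 649.75.
Buyers' price falls by P* − Pb = 124 − 115.5 = 8.5; sellers' price rises by Ps − P* = 129.5 − 124 = 5.5.

Buyers gain 8.5 per unit; sellers gain 5.5 per unit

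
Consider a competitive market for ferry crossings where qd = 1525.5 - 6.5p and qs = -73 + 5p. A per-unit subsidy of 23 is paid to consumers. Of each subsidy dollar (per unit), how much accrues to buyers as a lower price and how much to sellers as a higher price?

Buyers gain 10 per unit; sellers gain 13 per unit

Pre-subsidy: 1525.5 - 6.5p = -73 + 5p gives p* = 139, q* = 622.
With the rebate, buyers effectively pay pb = ps − 23, where ps is the price sellers receive.
Demand in terms of ps becomes qd = 1525.5 − 6.5(ps − 23) = 1675 - 6.5ps. Setting this equal to supply: 1675 - 6.5ps = -73 + 5ps, so ps = 152.
Buyers pay pb = 152 − 23 = 129; q' = -73 + 5·152 = 687.
Buyers' price falls by p* − pb = 139 − 129 = 10; sellers' price rises by ps − p* = 152 − 139 = 13.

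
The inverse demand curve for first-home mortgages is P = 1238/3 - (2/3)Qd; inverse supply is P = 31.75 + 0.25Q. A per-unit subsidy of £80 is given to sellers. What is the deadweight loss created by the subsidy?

Pre-subsidy: 1238/3 - (2/3)Q = 31.75 + 0.25Q gives Q* = 4571/11 and P* = 1492/11.
With the subsidy, sellers receive Ps = Pb + 80 for each unit, where Pb is the price buyers pay.
On the curves, Pb = 1238/3 - (2/3)Q and Ps = 31.75 + 0.25Q; the wedge Ps − Pb = 80 gives 31.75 + 0.25Q − (1238/3 - (2/3)Q) = 80, so Q' = 5531/11.
Then Pb = 1238/3 − (2/3)·(5531/11) = 852/11 and Ps = 31.75 + 0.25·(5531/11) = 1732/11.
The subsidy expands output by 5531/11 − 4571/11 = 960/11 past the efficient level; on those units the gap between marginal cost and willingness to pay runs from 0 up to 80.
DWL = ½ × 80 × 960/11 = 38400/11.

Deadweight loss = 38400/11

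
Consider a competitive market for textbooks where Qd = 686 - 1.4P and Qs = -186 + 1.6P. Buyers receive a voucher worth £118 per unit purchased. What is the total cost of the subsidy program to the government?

Pre-subsidy: 686 - 1.4P = -186 + 1.6P gives P* = 872/3, Q* = 4186/15.
With the rebate, buyers effectively pay Pb = Ps − 118, where Ps is the price sellers receive.
Demand in terms of Ps becomes Qd = 686 − 1.4(Ps − 118) = 851.2 - 1.4Ps. Setting this equal to supply: 851.2 - 1.4Ps = -186 + 1.6Ps, so Ps = 5186/15.
Buyers pay Pb = 5186/15 − 118 = 3416/15; Q' = -186 + 1.6·(5186/15) = 27538/75.
Government outlay = subsidy × quantity = 118 × 27538/75 = 3249484/75.

Government cost = 3249484/75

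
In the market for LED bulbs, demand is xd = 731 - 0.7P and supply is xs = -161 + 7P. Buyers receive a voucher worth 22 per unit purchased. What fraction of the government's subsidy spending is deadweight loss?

DWL / government spending = 77/7303

Pre-subsidy: 731 - 0.7P = -161 + 7P gives P* = 8920/77, x* = 7149/11.
With the rebate, buyers effectively pay Pb = Ps − 22, where Ps is the price sellers receive.
Demand in terms of Ps becomes xd = 731 − 0.7(Ps − 22) = 746.4 - 0.7Ps. Setting this equal to supply: 746.4 - 0.7Ps = -161 + 7Ps, so Ps = 9074/77.
Buyers pay Pb = 9074/77 − 22 = 7380/77; x' = -161 + 7·(9074/77) = 7303/11.
ΔCS = ½(7149/11 + 7303/11)(8920/77 − 7380/77) = 144520/11; ΔPS = ½(7149/11 + 7303/11)(9074/77 − 8920/77) = 14452/11.
Government spending = 22 × 7303/11 = 14606.
DWL = ½ × 22 × (7303/11 − 7149/11) = 154; fraction = 154 / 14606 = 77/7303.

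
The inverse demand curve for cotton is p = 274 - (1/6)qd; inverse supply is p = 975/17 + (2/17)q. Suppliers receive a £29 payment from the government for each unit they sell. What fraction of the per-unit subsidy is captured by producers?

Producer share = 12/29

Pre-subsidy: 274 - (1/6)q = 975/17 + (2/17)q gives q* = 762 and p* = 147.
With the subsidy, sellers receive ps = pb + 29 for each unit, where pb is the price buyers pay.
On the curves, pb = 274 - (1/6)q and ps = 975/17 + (2/17)q; the wedge ps − pb = 29 gives 975/17 + (2/17)q − (274 - (1/6)q) = 29, so q' = 864.
Then pb = 274 − (1/6)·864 = 130 and ps = 975/17 + (2/17)·864 = 159.
Buyers' price falls by p* − pb = 147 − 130 = 17; sellers' price rises by ps − p* = 159 − 147 = 12.
So producers capture 12/29 = 12/29 of each unit of subsidy.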